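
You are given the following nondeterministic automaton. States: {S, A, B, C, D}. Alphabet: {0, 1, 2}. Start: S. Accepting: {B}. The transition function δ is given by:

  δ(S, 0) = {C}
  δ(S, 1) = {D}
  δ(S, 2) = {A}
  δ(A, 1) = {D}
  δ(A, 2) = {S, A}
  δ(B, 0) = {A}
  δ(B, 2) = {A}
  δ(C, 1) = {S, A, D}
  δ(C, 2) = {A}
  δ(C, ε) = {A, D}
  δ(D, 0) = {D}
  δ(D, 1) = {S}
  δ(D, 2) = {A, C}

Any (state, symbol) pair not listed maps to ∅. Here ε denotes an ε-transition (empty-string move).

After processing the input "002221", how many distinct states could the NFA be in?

Start in {S}.
Read '0': S→{C}; union {C}; ε-closure = {A, C, D}.
Read '0': A→∅, C→∅, D→{D}; now {D}.
Read '2': D→{A, C}; union {A, C}; ε-closure = {A, C, D}.
Read '2': A→{S, A}, C→{A}, D→{A, C}; union {S, A, C}; ε-closure = {S, A, C, D}.
Read '2': S→{A}, A→{S, A}, C→{A}, D→{A, C}; union {S, A, C}; ε-closure = {S, A, C, D}.
Read '1': S→{D}, A→{D}, C→{S, A, D}, D→{S}; now {S, A, D}.
That set has 3 states.

3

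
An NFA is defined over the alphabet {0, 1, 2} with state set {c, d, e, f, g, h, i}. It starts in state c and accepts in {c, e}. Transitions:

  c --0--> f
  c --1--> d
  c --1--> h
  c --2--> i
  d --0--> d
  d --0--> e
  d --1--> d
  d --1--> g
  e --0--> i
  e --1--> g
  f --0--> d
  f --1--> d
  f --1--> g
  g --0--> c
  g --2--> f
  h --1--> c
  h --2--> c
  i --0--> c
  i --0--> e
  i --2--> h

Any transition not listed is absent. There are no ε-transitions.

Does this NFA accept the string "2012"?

Yes

Start in {c}.
Read '2': {c} → {i}.
Read '0': {i} → {c, e}.
Read '1': {c, e} → {d, g, h}.
Read '2': {d, g, h} → {c, f}.
The final set {c, f} contains the accepting state c.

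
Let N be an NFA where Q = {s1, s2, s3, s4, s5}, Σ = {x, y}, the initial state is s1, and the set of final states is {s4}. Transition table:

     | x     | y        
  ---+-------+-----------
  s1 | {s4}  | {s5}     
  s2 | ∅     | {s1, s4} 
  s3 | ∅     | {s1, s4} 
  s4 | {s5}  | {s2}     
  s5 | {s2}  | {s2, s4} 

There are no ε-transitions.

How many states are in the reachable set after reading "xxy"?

2

Start in {s1}.
Read 'x': {s1} → {s4}.
Read 'x': {s4} → {s5}.
Read 'y': {s5} → {s2, s4}.
That set has 2 states.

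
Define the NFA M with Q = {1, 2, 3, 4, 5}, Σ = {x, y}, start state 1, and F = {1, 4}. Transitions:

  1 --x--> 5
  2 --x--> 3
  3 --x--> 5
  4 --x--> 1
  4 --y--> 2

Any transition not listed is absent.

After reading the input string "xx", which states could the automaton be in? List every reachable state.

∅

Start in {1}.
Read 'x': 1→{5}; now {5}.
Read 'x': 5→∅; now ∅.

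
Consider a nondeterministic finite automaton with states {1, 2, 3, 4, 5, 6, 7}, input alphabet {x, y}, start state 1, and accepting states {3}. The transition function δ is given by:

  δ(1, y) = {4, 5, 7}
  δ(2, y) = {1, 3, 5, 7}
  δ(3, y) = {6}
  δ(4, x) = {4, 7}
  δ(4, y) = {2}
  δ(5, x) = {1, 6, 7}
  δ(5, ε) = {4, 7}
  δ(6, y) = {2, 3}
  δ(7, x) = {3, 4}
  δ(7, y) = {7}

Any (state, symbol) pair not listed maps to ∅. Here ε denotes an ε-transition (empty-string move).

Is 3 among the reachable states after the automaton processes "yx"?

Yes

Start in {1}.
Read 'y': 1→{4, 5, 7}; now {4, 5, 7}.
Read 'x': 4→{4, 7}, 5→{1, 6, 7}, 7→{3, 4}; now {1, 3, 4, 6, 7}.
State 3 is in {1, 3, 4, 6, 7}.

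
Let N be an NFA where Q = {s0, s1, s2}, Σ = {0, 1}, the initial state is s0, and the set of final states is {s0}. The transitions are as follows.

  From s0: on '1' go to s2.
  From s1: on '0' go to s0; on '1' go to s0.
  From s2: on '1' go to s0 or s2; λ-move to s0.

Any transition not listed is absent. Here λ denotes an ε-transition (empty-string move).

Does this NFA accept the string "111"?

Yes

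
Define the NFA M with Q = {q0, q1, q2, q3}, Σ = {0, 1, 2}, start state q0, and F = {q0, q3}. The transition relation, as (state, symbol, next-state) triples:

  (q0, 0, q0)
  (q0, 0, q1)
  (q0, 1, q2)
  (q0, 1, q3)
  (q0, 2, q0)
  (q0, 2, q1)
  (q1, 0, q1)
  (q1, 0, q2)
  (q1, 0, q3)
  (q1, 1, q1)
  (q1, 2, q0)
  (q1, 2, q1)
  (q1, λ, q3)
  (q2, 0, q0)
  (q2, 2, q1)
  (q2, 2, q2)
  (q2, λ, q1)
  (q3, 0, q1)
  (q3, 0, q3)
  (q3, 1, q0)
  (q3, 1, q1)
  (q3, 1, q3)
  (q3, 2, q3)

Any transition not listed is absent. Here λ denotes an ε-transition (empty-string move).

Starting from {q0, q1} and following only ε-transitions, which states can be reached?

{q0, q1, q3}

Begin with {q0, q1}.
ε-move q1 → q3; add q3.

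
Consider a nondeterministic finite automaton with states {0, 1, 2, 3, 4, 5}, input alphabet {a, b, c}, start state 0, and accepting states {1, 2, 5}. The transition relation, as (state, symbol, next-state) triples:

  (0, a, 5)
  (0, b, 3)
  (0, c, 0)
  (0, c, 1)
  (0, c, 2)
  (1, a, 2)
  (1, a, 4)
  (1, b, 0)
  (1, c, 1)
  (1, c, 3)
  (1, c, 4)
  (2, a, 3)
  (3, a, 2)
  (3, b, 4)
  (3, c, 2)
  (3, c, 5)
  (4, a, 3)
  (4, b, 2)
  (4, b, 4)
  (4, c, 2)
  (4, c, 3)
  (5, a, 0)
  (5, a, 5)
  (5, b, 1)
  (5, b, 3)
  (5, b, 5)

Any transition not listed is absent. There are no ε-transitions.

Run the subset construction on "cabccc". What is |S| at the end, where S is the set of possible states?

5

Start in {0}.
Read 'c': 0→{0, 1, 2}; now {0, 1, 2}.
Read 'a': 0→{5}, 1→{2, 4}, 2→{3}; now {2, 3, 4, 5}.
Read 'b': 2→∅, 3→{4}, 4→{2, 4}, 5→{1, 3, 5}; now {1, 2, 3, 4, 5}.
Read 'c': 1→{1, 3, 4}, 2→∅, 3→{2, 5}, 4→{2, 3}, 5→∅; now {1, 2, 3, 4, 5}.
Read 'c': 1→{1, 3, 4}, 2→∅, 3→{2, 5}, 4→{2, 3}, 5→∅; now {1, 2, 3, 4, 5}.
Read 'c': 1→{1, 3, 4}, 2→∅, 3→{2, 5}, 4→{2, 3}, 5→∅; now {1, 2, 3, 4, 5}.
That set has 5 states.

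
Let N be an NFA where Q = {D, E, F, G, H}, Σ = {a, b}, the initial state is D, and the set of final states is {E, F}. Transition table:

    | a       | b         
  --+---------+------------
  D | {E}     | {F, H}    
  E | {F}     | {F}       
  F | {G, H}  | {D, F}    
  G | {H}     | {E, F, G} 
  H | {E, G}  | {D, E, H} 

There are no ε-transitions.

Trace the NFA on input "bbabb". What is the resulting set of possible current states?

{D, E, F, G, H}

Start in {D}.
Read 'b': D→{F, H}; now {F, H}.
Read 'b': F→{D, F}, H→{D, E, H}; now {D, E, F, H}.
Read 'a': D→{E}, E→{F}, F→{G, H}, H→{E, G}; now {E, F, G, H}.
Read 'b': E→{F}, F→{D, F}, G→{E, F, G}, H→{D, E, H}; now {D, E, F, G, H}.
Read 'b': D→{F, H}, E→{F}, F→{D, F}, G→{E, F, G}, H→{D, E, H}; now {D, E, F, G, H}.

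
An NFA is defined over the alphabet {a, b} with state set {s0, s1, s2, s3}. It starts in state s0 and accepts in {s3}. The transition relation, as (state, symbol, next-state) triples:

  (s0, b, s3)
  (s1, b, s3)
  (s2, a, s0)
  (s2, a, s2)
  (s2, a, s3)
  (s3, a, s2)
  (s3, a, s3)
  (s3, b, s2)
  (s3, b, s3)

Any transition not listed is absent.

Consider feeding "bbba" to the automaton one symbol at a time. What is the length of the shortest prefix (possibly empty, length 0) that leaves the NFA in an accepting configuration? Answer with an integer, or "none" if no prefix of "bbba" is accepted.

1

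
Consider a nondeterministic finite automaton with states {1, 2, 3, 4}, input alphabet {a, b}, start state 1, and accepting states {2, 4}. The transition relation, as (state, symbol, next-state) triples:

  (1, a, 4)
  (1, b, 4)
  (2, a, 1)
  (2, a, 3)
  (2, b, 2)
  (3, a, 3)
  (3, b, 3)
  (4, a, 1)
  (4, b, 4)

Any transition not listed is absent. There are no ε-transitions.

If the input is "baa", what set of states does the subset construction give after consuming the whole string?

{4}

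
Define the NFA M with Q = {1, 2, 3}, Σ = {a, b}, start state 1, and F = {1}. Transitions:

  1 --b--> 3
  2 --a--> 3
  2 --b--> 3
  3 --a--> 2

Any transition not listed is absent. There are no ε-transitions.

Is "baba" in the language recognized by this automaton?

No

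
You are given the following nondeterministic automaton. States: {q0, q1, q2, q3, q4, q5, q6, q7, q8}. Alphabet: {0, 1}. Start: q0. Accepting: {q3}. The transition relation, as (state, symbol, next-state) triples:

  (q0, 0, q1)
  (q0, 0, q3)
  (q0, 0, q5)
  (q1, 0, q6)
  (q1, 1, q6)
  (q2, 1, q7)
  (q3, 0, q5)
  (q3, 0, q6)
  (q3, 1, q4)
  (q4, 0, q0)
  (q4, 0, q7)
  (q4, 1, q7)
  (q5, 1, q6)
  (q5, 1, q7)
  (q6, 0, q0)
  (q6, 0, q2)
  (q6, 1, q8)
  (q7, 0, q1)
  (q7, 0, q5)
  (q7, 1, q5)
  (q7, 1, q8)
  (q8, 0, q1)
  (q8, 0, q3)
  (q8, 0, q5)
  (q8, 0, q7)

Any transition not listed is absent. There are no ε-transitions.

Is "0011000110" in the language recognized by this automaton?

Start in {q0}.
Read '0': q0→{q1, q3, q5}; now {q1, q3, q5}.
Read '0': q1→{q6}, q3→{q5, q6}, q5→∅; now {q5, q6}.
Read '1': q5→{q6, q7}, q6→{q8}; now {q6, q7, q8}.
Read '1': q6→{q8}, q7→{q5, q8}, q8→∅; now {q5, q8}.
Read '0': q5→∅, q8→{q1, q3, q5, q7}; now {q1, q3, q5, q7}.
Read '0': q1→{q6}, q3→{q5, q6}, q5→∅, q7→{q1, q5}; now {q1, q5, q6}.
Read '0': q1→{q6}, q5→∅, q6→{q0, q2}; now {q0, q2, q6}.
Read '1': q0→∅, q2→{q7}, q6→{q8}; now {q7, q8}.
Read '1': q7→{q5, q8}, q8→∅; now {q5, q8}.
Read '0': q5→∅, q8→{q1, q3, q5, q7}; now {q1, q3, q5, q7}.
The final set {q1, q3, q5, q7} contains the accepting state q3.

Yes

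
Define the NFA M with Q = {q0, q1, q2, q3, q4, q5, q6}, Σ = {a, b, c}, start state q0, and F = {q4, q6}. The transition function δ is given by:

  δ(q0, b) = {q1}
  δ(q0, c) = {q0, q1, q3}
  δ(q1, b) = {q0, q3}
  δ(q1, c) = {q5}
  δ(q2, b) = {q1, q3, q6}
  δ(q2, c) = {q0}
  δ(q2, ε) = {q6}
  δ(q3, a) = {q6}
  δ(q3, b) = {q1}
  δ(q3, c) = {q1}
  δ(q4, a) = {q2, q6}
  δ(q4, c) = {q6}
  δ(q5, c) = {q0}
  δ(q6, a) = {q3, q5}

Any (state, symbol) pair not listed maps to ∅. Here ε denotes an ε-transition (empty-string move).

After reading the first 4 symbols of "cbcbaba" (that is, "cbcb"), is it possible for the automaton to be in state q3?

Yes

Start in {q0}.
Read 'c': q0→{q0, q1, q3}; now {q0, q1, q3}.
Read 'b': q0→{q1}, q1→{q0, q3}, q3→{q1}; now {q0, q1, q3}.
Read 'c': q0→{q0, q1, q3}, q1→{q5}, q3→{q1}; now {q0, q1, q3, q5}.
Read 'b': q0→{q1}, q1→{q0, q3}, q3→{q1}, q5→∅; now {q0, q1, q3}.
State q3 is in {q0, q1, q3}.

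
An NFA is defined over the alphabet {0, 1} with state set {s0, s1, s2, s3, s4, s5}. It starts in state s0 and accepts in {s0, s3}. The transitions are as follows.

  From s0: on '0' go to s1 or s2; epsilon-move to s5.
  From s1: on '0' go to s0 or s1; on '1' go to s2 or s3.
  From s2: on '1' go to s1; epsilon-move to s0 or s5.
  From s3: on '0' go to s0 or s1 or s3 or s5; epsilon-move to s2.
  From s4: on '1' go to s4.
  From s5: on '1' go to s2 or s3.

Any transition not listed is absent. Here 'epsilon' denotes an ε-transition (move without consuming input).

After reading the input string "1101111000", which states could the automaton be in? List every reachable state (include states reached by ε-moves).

Start: ε-closure({s0}) = {s0, s5}.
Read '1': {s0, s5} → {s0, s2, s3, s5}.
Read '1': {s0, s2, s3, s5} → {s0, s1, s2, s3, s5}.
Read '0': {s0, s1, s2, s3, s5} → {s0, s1, s2, s3, s5}.
Read '1': {s0, s1, s2, s3, s5} → {s0, s1, s2, s3, s5}.
Read '1': {s0, s1, s2, s3, s5} → {s0, s1, s2, s3, s5}.
Read '1': {s0, s1, s2, s3, s5} → {s0, s1, s2, s3, s5}.
Read '1': {s0, s1, s2, s3, s5} → {s0, s1, s2, s3, s5}.
Read '0': {s0, s1, s2, s3, s5} → {s0, s1, s2, s3, s5}.
Read '0': {s0, s1, s2, s3, s5} → {s0, s1, s2, s3, s5}.
Read '0': {s0, s1, s2, s3, s5} → {s0, s1, s2, s3, s5}.

{s0, s1, s2, s3, s5}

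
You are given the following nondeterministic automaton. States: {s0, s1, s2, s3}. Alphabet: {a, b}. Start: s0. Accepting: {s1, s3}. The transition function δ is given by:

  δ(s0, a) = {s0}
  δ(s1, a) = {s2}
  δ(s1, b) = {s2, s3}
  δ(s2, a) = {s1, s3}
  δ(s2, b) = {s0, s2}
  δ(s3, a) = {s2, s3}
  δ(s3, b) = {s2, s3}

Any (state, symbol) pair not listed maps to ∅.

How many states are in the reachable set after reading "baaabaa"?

0

Start in {s0}.
Read 'b': {s0} → ∅.
The set is empty and remains empty for the remaining 6 symbols.
That set has 0 states.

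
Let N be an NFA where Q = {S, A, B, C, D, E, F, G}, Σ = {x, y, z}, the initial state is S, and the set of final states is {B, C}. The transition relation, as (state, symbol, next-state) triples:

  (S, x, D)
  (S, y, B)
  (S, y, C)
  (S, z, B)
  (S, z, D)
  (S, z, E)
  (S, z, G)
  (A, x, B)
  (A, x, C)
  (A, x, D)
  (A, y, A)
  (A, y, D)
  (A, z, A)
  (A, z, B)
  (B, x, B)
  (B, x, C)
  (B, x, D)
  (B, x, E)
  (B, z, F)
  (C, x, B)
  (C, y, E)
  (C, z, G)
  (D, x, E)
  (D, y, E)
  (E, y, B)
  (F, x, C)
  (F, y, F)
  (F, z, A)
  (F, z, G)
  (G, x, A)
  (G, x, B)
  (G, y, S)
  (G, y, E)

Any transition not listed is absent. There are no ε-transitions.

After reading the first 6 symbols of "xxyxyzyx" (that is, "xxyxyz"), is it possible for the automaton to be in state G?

No

Start in {S}.
Read 'x': S→{D}; now {D}.
Read 'x': D→{E}; now {E}.
Read 'y': E→{B}; now {B}.
Read 'x': B→{B, C, D, E}; now {B, C, D, E}.
Read 'y': B→∅, C→{E}, D→{E}, E→{B}; now {B, E}.
Read 'z': B→{F}, E→∅; now {F}.
State G is not in {F}.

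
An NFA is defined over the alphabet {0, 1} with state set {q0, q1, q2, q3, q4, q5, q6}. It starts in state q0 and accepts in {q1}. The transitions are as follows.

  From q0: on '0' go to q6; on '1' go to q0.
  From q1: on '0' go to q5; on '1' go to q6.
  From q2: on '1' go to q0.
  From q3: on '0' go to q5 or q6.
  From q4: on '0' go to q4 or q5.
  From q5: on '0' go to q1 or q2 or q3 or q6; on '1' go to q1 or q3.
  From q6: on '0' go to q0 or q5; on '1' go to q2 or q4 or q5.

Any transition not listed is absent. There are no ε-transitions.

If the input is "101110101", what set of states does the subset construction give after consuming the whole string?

Start in {q0}.
Read '1': q0→{q0}; now {q0}.
Read '0': q0→{q6}; now {q6}.
Read '1': q6→{q2, q4, q5}; now {q2, q4, q5}.
Read '1': q2→{q0}, q4→∅, q5→{q1, q3}; now {q0, q1, q3}.
Read '1': q0→{q0}, q1→{q6}, q3→∅; now {q0, q6}.
Read '0': q0→{q6}, q6→{q0, q5}; now {q0, q5, q6}.
Read '1': q0→{q0}, q5→{q1, q3}, q6→{q2, q4, q5}; now {q0, q1, q2, q3, q4, q5}.
Read '0': q0→{q6}, q1→{q5}, q2→∅, q3→{q5, q6}, q4→{q4, q5}, q5→{q1, q2, q3, q6}; now {q1, q2, q3, q4, q5, q6}.
Read '1': q1→{q6}, q2→{q0}, q3→∅, q4→∅, q5→{q1, q3}, q6→{q2, q4, q5}; now {q0, q1, q2, q3, q4, q5, q6}.

{q0, q1, q2, q3, q4, q5, q6}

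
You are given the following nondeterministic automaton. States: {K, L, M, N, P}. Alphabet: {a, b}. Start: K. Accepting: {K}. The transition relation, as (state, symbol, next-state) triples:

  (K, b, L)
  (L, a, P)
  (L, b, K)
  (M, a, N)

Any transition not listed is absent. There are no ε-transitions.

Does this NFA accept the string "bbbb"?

Start in {K}.
Read 'b': K→{L}; now {L}.
Read 'b': L→{K}; now {K}.
Read 'b': K→{L}; now {L}.
Read 'b': L→{K}; now {K}.
The final set {K} contains the accepting state K.

Yes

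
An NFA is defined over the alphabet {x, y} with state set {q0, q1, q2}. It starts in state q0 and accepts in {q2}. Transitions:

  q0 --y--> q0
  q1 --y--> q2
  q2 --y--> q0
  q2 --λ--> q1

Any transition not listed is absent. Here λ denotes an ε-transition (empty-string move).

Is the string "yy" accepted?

Start in {q0}.
Read 'y': q0→{q0}; now {q0}.
Read 'y': q0→{q0}; now {q0}.
The final set {q0} contains no accepting state.

No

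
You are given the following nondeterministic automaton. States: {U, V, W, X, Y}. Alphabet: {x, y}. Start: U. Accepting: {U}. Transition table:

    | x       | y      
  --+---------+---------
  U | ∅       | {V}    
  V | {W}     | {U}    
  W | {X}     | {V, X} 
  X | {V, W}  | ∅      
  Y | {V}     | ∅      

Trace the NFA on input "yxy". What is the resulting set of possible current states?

{V, X}

Start in {U}.
Read 'y': {U} → {V}.
Read 'x': {V} → {W}.
Read 'y': {W} → {V, X}.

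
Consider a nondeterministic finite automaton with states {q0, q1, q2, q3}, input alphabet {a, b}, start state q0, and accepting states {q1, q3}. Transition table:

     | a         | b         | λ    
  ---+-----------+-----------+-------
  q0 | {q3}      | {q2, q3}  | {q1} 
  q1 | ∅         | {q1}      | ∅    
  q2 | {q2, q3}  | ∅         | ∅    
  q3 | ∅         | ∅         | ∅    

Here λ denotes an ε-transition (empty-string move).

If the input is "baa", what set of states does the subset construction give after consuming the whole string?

Start: ε-closure({q0}) = {q0, q1}.
Read 'b': {q0, q1} → {q1, q2, q3}.
Read 'a': {q1, q2, q3} → {q2, q3}.
Read 'a': {q2, q3} → {q2, q3}.

{q2, q3}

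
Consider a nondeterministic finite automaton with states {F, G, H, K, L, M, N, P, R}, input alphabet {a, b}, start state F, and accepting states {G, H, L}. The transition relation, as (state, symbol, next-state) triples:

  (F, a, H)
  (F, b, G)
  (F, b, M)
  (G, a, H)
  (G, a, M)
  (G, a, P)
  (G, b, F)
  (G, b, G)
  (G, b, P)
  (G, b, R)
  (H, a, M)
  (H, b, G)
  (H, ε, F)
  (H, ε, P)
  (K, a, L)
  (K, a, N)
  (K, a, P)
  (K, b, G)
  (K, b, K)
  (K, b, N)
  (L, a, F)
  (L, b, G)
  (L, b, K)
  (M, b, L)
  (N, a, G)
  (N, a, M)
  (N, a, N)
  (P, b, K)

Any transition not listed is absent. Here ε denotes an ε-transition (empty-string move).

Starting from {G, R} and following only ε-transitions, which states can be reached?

{G, R}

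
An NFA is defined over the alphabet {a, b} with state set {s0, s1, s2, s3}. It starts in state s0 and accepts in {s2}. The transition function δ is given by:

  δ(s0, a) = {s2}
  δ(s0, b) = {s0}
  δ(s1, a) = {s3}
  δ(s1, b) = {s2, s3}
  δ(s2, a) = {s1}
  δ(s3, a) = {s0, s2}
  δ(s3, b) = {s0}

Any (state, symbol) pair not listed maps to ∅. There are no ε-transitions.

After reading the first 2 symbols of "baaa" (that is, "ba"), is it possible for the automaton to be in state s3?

Start in {s0}.
Read 'b': s0→{s0}; now {s0}.
Read 'a': s0→{s2}; now {s2}.
State s3 is not in {s2}.

No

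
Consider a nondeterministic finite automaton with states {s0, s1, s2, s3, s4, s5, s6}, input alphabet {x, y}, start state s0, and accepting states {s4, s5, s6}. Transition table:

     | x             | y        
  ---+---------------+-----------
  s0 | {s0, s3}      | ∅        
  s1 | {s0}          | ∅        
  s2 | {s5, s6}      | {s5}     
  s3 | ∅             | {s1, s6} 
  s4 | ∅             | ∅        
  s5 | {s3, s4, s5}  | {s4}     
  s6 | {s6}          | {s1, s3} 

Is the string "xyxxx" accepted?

Start in {s0}.
Read 'x': {s0} → {s0, s3}.
Read 'y': {s0, s3} → {s1, s6}.
Read 'x': {s1, s6} → {s0, s6}.
Read 'x': {s0, s6} → {s0, s3, s6}.
Read 'x': {s0, s3, s6} → {s0, s3, s6}.
The final set {s0, s3, s6} contains the accepting state s6.

Yes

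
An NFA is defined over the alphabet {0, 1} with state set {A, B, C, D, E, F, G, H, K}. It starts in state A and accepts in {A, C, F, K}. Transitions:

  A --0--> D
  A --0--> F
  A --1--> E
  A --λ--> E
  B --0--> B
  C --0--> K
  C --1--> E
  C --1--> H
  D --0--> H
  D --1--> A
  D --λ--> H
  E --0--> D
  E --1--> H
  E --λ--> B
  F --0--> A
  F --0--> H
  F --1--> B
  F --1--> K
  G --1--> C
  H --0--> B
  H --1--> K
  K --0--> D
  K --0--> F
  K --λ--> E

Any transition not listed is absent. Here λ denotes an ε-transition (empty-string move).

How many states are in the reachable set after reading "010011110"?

4

Start: ε-closure({A}) = {A, B, E}.
Read '0': A→{D, F}, B→{B}, E→{D}; union {B, D, F}; ε-closure = {B, D, F, H}.
Read '1': B→∅, D→{A}, F→{B, K}, H→{K}; union {A, B, K}; ε-closure = {A, B, E, K}.
Read '0': A→{D, F}, B→{B}, E→{D}, K→{D, F}; union {B, D, F}; ε-closure = {B, D, F, H}.
Read '0': B→{B}, D→{H}, F→{A, H}, H→{B}; union {A, B, H}; ε-closure = {A, B, E, H}.
Read '1': A→{E}, B→∅, E→{H}, H→{K}; union {E, H, K}; ε-closure = {B, E, H, K}.
Read '1': B→∅, E→{H}, H→{K}, K→∅; union {H, K}; ε-closure = {B, E, H, K}.
Read '1': B→∅, E→{H}, H→{K}, K→∅; union {H, K}; ε-closure = {B, E, H, K}.
Read '1': B→∅, E→{H}, H→{K}, K→∅; union {H, K}; ε-closure = {B, E, H, K}.
Read '0': B→{B}, E→{D}, H→{B}, K→{D, F}; union {B, D, F}; ε-closure = {B, D, F, H}.
That set has 4 states.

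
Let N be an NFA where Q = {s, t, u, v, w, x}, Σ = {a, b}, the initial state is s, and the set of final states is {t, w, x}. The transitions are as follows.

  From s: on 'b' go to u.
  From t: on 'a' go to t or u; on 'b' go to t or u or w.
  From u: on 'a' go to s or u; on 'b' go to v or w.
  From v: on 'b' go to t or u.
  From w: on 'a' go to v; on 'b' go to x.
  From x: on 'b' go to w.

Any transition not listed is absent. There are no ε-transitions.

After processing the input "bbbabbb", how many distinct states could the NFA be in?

5

Start in {s}.
Read 'b': s→{u}; now {u}.
Read 'b': u→{v, w}; now {v, w}.
Read 'b': v→{t, u}, w→{x}; now {t, u, x}.
Read 'a': t→{t, u}, u→{s, u}, x→∅; now {s, t, u}.
Read 'b': s→{u}, t→{t, u, w}, u→{v, w}; now {t, u, v, w}.
Read 'b': t→{t, u, w}, u→{v, w}, v→{t, u}, w→{x}; now {t, u, v, w, x}.
Read 'b': t→{t, u, w}, u→{v, w}, v→{t, u}, w→{x}, x→{w}; now {t, u, v, w, x}.
That set has 5 states.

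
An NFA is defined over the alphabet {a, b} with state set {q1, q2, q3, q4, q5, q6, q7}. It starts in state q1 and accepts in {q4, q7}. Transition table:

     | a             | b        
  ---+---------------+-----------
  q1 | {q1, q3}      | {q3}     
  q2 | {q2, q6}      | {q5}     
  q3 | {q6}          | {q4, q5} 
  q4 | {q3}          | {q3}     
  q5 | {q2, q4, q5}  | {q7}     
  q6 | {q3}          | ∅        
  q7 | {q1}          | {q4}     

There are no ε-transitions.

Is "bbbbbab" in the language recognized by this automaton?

No

Start in {q1}.
Read 'b': q1→{q3}; now {q3}.
Read 'b': q3→{q4, q5}; now {q4, q5}.
Read 'b': q4→{q3}, q5→{q7}; now {q3, q7}.
Read 'b': q3→{q4, q5}, q7→{q4}; now {q4, q5}.
Read 'b': q4→{q3}, q5→{q7}; now {q3, q7}.
Read 'a': q3→{q6}, q7→{q1}; now {q1, q6}.
Read 'b': q1→{q3}, q6→∅; now {q3}.
The final set {q3} contains no accepting state.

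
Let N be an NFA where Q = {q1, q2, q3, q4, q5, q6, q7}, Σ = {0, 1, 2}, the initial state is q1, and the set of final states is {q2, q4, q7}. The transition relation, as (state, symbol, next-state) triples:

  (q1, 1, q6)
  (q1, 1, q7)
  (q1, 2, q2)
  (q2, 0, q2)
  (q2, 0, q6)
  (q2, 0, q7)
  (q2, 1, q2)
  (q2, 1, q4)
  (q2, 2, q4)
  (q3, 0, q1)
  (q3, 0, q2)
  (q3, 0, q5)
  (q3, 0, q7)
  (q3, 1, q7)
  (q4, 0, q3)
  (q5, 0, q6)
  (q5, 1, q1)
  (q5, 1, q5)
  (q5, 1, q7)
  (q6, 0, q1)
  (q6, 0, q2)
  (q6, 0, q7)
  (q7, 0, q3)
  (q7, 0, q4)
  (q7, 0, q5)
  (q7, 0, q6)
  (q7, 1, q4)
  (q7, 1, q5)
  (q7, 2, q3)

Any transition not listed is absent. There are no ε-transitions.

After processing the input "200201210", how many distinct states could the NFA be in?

Start in {q1}.
Read '2': {q1} → {q2}.
Read '0': {q2} → {q2, q6, q7}.
Read '0': {q2, q6, q7} → {q1, q2, q3, q4, q5, q6, q7}.
Read '2': {q1, q2, q3, q4, q5, q6, q7} → {q2, q3, q4}.
Read '0': {q2, q3, q4} → {q1, q2, q3, q5, q6, q7}.
Read '1': {q1, q2, q3, q5, q6, q7} → {q1, q2, q4, q5, q6, q7}.
Read '2': {q1, q2, q4, q5, q6, q7} → {q2, q3, q4}.
Read '1': {q2, q3, q4} → {q2, q4, q7}.
Read '0': {q2, q4, q7} → {q2, q3, q4, q5, q6, q7}.
That set has 6 states.

6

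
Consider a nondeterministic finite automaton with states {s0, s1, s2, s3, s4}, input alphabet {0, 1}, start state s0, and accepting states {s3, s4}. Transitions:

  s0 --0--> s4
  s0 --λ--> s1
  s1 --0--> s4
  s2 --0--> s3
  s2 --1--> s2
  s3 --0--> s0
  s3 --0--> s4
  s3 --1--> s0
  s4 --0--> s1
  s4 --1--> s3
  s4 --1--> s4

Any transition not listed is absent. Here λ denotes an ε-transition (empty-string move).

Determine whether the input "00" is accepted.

Start: ε-closure({s0}) = {s0, s1}.
Read '0': {s0, s1} → {s4}.
Read '0': {s4} → {s1}.
The final set {s1} contains no accepting state.

No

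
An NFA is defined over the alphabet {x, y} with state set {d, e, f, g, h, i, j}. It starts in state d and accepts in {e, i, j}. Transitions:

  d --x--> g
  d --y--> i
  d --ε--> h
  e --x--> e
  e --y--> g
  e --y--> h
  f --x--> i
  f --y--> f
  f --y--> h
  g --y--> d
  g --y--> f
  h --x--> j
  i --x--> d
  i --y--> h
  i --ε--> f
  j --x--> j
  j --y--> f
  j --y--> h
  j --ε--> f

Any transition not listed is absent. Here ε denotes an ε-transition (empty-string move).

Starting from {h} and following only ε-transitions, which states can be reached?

Begin with {h}.
No ε-moves leave this set, so the closure equals the set itself.

{h}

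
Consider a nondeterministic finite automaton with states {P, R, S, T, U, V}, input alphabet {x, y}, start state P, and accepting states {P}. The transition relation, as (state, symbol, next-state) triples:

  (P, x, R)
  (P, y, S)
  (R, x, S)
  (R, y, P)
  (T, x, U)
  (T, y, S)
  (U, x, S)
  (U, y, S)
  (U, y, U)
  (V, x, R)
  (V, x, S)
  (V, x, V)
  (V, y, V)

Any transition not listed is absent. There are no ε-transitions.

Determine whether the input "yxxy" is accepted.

No

Start in {P}.
Read 'y': {P} → {S}.
Read 'x': {S} → ∅.
The set is empty and remains empty for the remaining 2 symbols.
The final set ∅ contains no accepting state.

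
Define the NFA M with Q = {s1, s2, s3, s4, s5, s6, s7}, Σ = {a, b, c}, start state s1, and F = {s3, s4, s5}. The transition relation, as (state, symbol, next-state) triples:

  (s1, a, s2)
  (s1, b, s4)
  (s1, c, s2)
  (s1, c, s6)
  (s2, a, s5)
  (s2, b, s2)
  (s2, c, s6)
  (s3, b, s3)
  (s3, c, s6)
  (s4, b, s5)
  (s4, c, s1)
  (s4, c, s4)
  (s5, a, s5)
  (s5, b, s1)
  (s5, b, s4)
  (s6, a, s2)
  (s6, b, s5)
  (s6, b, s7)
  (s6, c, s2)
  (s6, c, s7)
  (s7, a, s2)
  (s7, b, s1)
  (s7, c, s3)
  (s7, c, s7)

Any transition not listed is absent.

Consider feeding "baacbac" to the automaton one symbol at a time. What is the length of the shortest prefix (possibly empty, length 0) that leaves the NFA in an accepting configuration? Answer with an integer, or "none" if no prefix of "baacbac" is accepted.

Start in {s1}.
Read 'b': s1→{s4}; now {s4}.
None of the earlier sets intersect F, but {s4} does.

1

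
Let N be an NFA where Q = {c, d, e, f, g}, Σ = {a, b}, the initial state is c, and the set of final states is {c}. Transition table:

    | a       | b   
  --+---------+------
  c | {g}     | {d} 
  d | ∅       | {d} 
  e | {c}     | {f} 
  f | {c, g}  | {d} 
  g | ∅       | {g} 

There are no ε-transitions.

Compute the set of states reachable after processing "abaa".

∅

Start in {c}.
Read 'a': c→{g}; now {g}.
Read 'b': g→{g}; now {g}.
Read 'a': g→∅; now ∅.
The set is empty and remains empty for the remaining 1 symbol.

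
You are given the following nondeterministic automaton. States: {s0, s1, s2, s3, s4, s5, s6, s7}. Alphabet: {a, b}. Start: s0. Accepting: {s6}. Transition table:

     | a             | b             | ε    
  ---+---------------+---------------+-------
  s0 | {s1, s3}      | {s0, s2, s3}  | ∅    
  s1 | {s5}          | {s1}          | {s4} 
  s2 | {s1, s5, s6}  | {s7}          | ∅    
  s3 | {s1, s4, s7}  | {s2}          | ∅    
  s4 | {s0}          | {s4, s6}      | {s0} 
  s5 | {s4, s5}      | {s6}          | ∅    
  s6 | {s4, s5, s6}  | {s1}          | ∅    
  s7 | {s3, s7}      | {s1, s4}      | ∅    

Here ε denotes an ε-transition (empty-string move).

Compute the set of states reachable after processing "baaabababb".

Start in {s0}.
Read 'b': s0→{s0, s2, s3}; now {s0, s2, s3}.
Read 'a': s0→{s1, s3}, s2→{s1, s5, s6}, s3→{s1, s4, s7}; union {s1, s3, s4, s5, s6, s7}; ε-closure = {s0, s1, s3, s4, s5, s6, s7}.
Read 'a': s0→{s1, s3}, s1→{s5}, s3→{s1, s4, s7}, s4→{s0}, s5→{s4, s5}, s6→{s4, s5, s6}, s7→{s3, s7}; now {s0, s1, s3, s4, s5, s6, s7}.
Read 'a': s0→{s1, s3}, s1→{s5}, s3→{s1, s4, s7}, s4→{s0}, s5→{s4, s5}, s6→{s4, s5, s6}, s7→{s3, s7}; now {s0, s1, s3, s4, s5, s6, s7}.
Read 'b': s0→{s0, s2, s3}, s1→{s1}, s3→{s2}, s4→{s4, s6}, s5→{s6}, s6→{s1}, s7→{s1, s4}; now {s0, s1, s2, s3, s4, s6}.
Read 'a': s0→{s1, s3}, s1→{s5}, s2→{s1, s5, s6}, s3→{s1, s4, s7}, s4→{s0}, s6→{s4, s5, s6}; now {s0, s1, s3, s4, s5, s6, s7}.
Read 'b': s0→{s0, s2, s3}, s1→{s1}, s3→{s2}, s4→{s4, s6}, s5→{s6}, s6→{s1}, s7→{s1, s4}; now {s0, s1, s2, s3, s4, s6}.
Read 'a': s0→{s1, s3}, s1→{s5}, s2→{s1, s5, s6}, s3→{s1, s4, s7}, s4→{s0}, s6→{s4, s5, s6}; now {s0, s1, s3, s4, s5, s6, s7}.
Read 'b': s0→{s0, s2, s3}, s1→{s1}, s3→{s2}, s4→{s4, s6}, s5→{s6}, s6→{s1}, s7→{s1, s4}; now {s0, s1, s2, s3, s4, s6}.
Read 'b': s0→{s0, s2, s3}, s1→{s1}, s2→{s7}, s3→{s2}, s4→{s4, s6}, s6→{s1}; now {s0, s1, s2, s3, s4, s6, s7}.

{s0, s1, s2, s3, s4, s6, s7}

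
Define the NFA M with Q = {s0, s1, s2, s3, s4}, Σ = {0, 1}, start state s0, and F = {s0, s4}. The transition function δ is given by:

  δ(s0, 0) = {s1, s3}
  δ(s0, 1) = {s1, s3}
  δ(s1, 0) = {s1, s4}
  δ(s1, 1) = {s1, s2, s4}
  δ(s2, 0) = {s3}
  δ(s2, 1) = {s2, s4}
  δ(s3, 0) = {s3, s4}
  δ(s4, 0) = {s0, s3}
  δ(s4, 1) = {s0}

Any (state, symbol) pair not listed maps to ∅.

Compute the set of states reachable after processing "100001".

{s0, s1, s2, s3, s4}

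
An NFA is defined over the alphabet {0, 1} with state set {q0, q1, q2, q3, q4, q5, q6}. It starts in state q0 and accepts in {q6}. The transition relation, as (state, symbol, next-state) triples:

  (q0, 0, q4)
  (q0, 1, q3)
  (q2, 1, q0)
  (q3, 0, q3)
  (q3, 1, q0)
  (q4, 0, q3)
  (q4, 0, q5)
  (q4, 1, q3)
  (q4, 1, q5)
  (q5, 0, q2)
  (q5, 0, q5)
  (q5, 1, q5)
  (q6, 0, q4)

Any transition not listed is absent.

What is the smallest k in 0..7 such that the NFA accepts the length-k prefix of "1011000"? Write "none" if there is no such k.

Start in {q0}.
Read '1': {q0} → {q3}.
Read '0': {q3} → {q3}.
Read '1': {q3} → {q0}.
Read '1': {q0} → {q3}.
Read '0': {q3} → {q3}.
Read '0': {q3} → {q3}.
Read '0': {q3} → {q3}.
No reachable set along the way intersects F.

none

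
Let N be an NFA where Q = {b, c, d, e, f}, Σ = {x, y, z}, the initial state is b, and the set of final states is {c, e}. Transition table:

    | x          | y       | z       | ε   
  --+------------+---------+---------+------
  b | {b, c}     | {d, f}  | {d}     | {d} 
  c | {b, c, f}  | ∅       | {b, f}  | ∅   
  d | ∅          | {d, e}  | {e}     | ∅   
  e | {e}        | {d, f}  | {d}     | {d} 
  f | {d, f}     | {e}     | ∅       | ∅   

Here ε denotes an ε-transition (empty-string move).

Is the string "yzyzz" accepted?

Start: ε-closure({b}) = {b, d}.
Read 'y': b→{d, f}, d→{d, e}; now {d, e, f}.
Read 'z': d→{e}, e→{d}, f→∅; now {d, e}.
Read 'y': d→{d, e}, e→{d, f}; now {d, e, f}.
Read 'z': d→{e}, e→{d}, f→∅; now {d, e}.
Read 'z': d→{e}, e→{d}; now {d, e}.
The final set {d, e} contains the accepting state e.

Yes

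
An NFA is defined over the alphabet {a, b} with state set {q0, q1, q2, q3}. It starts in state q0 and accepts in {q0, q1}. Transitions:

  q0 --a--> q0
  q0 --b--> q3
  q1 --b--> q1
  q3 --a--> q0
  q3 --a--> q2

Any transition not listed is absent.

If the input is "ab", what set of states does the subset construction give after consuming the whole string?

{q3}

Start in {q0}.
Read 'a': {q0} → {q0}.
Read 'b': {q0} → {q3}.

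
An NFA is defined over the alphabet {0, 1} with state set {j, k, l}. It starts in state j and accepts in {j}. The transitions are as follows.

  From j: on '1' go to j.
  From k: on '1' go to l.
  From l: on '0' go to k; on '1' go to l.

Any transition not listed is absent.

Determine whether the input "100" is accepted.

No

Start in {j}.
Read '1': {j} → {j}.
Read '0': {j} → ∅.
The set is empty and remains empty for the remaining 1 symbol.
The final set ∅ contains no accepting state.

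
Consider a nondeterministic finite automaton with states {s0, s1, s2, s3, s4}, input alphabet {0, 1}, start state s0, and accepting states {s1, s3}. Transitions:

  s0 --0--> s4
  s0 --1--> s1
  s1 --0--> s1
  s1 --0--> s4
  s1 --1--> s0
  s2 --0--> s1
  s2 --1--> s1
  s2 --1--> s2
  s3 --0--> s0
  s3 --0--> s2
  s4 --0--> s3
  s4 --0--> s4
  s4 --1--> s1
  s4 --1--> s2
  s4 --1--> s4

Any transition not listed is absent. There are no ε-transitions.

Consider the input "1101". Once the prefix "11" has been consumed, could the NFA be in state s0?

Yes

Start in {s0}.
Read '1': s0→{s1}; now {s1}.
Read '1': s1→{s0}; now {s0}.
State s0 is in {s0}.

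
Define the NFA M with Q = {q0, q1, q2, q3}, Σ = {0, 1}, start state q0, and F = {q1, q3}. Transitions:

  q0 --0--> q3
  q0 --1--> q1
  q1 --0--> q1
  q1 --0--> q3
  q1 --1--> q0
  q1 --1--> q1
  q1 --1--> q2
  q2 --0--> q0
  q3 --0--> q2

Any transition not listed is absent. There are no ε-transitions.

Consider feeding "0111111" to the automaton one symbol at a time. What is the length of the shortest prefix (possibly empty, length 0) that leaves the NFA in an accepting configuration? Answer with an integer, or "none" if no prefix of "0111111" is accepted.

1

Start in {q0}.
Read '0': q0→{q3}; now {q3}.
None of the earlier sets intersect F, but {q3} does.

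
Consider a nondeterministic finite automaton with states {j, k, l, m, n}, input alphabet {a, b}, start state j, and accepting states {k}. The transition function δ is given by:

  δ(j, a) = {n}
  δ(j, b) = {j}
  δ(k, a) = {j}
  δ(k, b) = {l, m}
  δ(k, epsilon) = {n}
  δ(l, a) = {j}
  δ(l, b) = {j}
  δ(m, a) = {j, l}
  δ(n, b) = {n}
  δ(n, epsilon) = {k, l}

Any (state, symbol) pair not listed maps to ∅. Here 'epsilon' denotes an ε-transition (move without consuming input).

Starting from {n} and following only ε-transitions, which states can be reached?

Begin with {n}.
ε-move n → k; add k.
ε-move n → l; add l.

{k, l, n}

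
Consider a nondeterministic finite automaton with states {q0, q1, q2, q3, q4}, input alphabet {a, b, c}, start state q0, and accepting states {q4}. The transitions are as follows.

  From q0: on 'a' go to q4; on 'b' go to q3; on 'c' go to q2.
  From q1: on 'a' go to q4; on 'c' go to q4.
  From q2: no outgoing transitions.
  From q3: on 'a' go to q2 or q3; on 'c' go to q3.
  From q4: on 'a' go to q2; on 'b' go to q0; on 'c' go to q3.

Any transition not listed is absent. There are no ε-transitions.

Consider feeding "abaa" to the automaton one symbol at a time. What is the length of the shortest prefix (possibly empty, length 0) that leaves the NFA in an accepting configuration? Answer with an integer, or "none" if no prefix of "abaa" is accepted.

1

Start in {q0}.
Read 'a': q0→{q4}; now {q4}.
None of the earlier sets intersect F, but {q4} does.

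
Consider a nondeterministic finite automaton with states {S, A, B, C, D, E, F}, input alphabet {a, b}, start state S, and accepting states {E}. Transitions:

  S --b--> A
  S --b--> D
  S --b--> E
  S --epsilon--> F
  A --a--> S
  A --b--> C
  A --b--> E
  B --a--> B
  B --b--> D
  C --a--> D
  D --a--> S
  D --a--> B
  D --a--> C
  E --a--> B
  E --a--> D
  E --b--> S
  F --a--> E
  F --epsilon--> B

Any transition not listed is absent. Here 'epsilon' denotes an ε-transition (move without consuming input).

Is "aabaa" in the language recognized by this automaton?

Yes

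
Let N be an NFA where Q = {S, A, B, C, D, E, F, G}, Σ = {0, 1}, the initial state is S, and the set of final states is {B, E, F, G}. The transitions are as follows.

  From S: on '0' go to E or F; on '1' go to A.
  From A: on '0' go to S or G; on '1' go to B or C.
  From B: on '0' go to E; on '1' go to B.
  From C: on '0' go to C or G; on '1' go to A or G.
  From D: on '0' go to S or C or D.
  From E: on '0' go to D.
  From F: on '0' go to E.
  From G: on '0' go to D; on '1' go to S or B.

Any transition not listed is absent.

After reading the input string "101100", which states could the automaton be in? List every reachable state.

{C, D, E, F, G}

Start in {S}.
Read '1': S→{A}; now {A}.
Read '0': A→{S, G}; now {S, G}.
Read '1': S→{A}, G→{S, B}; now {S, A, B}.
Read '1': S→{A}, A→{B, C}, B→{B}; now {A, B, C}.
Read '0': A→{S, G}, B→{E}, C→{C, G}; now {S, C, E, G}.
Read '0': S→{E, F}, C→{C, G}, E→{D}, G→{D}; now {C, D, E, F, G}.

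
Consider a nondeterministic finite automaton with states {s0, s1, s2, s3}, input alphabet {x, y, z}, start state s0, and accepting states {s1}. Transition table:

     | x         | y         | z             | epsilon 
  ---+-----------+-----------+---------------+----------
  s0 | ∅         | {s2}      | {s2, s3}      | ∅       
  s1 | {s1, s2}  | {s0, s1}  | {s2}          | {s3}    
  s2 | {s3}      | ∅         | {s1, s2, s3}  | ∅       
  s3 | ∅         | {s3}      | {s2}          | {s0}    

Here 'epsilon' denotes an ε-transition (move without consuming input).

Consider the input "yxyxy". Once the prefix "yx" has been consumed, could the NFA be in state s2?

No

Start in {s0}.
Read 'y': {s0} → {s2}.
Read 'x': {s2} → {s0, s3}.
State s2 is not in {s0, s3}.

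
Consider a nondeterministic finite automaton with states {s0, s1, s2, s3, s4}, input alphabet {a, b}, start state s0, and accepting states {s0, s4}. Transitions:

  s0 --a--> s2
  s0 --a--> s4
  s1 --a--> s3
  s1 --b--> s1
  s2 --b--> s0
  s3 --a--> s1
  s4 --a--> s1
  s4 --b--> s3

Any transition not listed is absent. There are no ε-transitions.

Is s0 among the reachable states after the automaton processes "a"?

Start in {s0}.
Read 'a': s0→{s2, s4}; now {s2, s4}.
State s0 is not in {s2, s4}.

No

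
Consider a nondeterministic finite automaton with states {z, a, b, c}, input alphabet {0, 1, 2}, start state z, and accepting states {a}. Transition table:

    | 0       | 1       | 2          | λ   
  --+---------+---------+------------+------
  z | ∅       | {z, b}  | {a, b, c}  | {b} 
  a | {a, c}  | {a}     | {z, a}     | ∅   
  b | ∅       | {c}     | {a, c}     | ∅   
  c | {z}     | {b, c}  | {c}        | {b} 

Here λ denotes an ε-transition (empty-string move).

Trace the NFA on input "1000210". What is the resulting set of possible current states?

Start: ε-closure({z}) = {z, b}.
Read '1': z→{z, b}, b→{c}; now {z, b, c}.
Read '0': z→∅, b→∅, c→{z}; union {z}; ε-closure = {z, b}.
Read '0': z→∅, b→∅; now ∅.
The set is empty and remains empty for the remaining 4 symbols.

∅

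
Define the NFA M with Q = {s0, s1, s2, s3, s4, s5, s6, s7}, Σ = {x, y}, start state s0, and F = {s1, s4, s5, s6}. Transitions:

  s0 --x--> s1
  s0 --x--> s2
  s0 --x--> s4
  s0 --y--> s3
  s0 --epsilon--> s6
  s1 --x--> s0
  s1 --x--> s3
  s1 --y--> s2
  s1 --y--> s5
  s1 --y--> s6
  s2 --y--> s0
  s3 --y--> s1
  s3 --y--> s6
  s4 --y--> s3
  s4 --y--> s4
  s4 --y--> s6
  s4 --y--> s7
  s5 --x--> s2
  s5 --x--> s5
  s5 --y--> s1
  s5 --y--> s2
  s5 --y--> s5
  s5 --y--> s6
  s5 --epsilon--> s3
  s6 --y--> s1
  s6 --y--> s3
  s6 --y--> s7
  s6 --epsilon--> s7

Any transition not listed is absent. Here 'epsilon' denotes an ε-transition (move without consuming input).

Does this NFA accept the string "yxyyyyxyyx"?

Start: ε-closure({s0}) = {s0, s6, s7}.
Read 'y': {s0, s6, s7} → {s1, s3, s7}.
Read 'x': {s1, s3, s7} → {s0, s3, s6, s7}.
Read 'y': {s0, s3, s6, s7} → {s1, s3, s6, s7}.
Read 'y': {s1, s3, s6, s7} → {s1, s2, s3, s5, s6, s7}.
Read 'y': {s1, s2, s3, s5, s6, s7} → {s0, s1, s2, s3, s5, s6, s7}.
Read 'y': {s0, s1, s2, s3, s5, s6, s7} → {s0, s1, s2, s3, s5, s6, s7}.
Read 'x': {s0, s1, s2, s3, s5, s6, s7} → {s0, s1, s2, s3, s4, s5, s6, s7}.
Read 'y': {s0, s1, s2, s3, s4, s5, s6, s7} → {s0, s1, s2, s3, s4, s5, s6, s7}.
Read 'y': {s0, s1, s2, s3, s4, s5, s6, s7} → {s0, s1, s2, s3, s4, s5, s6, s7}.
Read 'x': {s0, s1, s2, s3, s4, s5, s6, s7} → {s0, s1, s2, s3, s4, s5, s6, s7}.
The final set {s0, s1, s2, s3, s4, s5, s6, s7} contains the accepting states s1, s4, s5, s6.

Yes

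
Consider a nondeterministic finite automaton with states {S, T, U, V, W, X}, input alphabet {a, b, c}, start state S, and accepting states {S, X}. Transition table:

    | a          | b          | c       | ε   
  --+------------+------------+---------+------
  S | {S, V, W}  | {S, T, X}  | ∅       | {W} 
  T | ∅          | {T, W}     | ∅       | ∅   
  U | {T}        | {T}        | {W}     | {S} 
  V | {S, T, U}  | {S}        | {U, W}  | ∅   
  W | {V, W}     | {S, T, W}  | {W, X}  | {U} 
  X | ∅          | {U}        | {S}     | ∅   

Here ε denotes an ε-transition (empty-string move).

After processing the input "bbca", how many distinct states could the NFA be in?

5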